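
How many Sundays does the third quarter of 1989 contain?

1989-07-01 is a Saturday.
That's 92 days from start to end, counting both.
92 = 7 × 13 + 1, so there are 13 full weeks plus 1 extra day.
Each full week contributes one Sunday: 13 so far.
The 1 extra day is Sat — none qualify.
Total: 13 + 0 = 13.

13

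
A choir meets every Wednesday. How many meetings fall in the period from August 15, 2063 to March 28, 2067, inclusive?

189

August 15, 2063 is a Wednesday.
The range spans 1322 days (inclusive of both endpoints).
1322 = 7 × 188 + 6, so there are 188 full weeks plus 6 extra days.
Each full week contributes one Wednesday: 188 so far.
The 6 extra days are Wed, Thu, Fri, Sat, Sun, Mon — 1 of them qualifies.
Total: 188 + 1 = 189.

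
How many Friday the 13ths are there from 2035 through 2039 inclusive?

Friday-the-13ths by year:
2035: Apr, Jul
2036: Jun
2037: Feb, Mar, Nov
2038: Aug
2039: May

8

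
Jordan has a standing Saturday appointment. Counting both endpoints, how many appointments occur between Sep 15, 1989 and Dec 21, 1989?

Sep 15, 1989 is a Friday.
From Sep 15, 1989 to Dec 21, 1989 is 98 days inclusive.
98 = 7 × 14, so the span is exactly 14 full weeks.
Each full week contributes one Saturday: 14 so far.
Total: 14.

14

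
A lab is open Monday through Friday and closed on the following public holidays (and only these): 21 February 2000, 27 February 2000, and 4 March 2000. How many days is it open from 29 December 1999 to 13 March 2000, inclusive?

53

29 December 1999 is a Wednesday.
From 29 December 1999 to 13 March 2000 is 76 days inclusive.
76 = 7 × 10 + 6, so there are 10 full weeks plus 6 extra days.
Each full week contributes 5 weekdays (Mon–Fri): 10 × 5 = 50.
The 6 extra days are Wednesday, Thursday, Friday, Saturday, Sunday, Monday — 4 of them qualify.
Total: 50 + 4 = 54.
Holidays: 21 February 2000 (Mon); 27 February 2000 (Sun); 4 March 2000 (Sat).
1 of the 3 holidays fall on weekdays; the rest are weekends and were already excluded.
Business days: 54 − 1 = 53.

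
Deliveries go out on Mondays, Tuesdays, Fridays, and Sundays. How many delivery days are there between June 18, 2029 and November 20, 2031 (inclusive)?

June 18, 2029 is a Monday.
That's 886 days from start to end, counting both.
886 = 7 × 126 + 4, so there are 126 full weeks plus 4 extra days.
Each full week contributes 4 days from the set (Mon, Tue, Fri, Sun): 126 × 4 = 504.
The 4 extra days are Mon, Tue, Wed, Thu — 2 of them qualify.
Total: 504 + 2 = 506.

506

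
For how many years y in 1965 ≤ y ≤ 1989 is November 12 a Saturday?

Day of week of November 12 in each year:
1965: Fri, 1966: Sat ✓, 1967: Sun, 1968: Tue, 1969: Wed, 1970: Thu, 1971: Fri, 1972: Sun, 1973: Mon, 1974: Tue, 1975: Wed, 1976: Fri, 1977: Sat ✓, 1978: Sun, 1979: Mon, 1980: Wed, 1981: Thu, 1982: Fri, 1983: Sat ✓, 1984: Mon, 1985: Tue, 1986: Wed, 1987: Thu, 1988: Sat ✓, 1989: Sun
Saturdays: 1966, 1977, 1983, 1988.

4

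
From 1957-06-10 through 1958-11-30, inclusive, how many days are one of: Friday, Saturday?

1957-06-10 is a Monday.
The range spans 539 days (inclusive of both endpoints).
539 = 7 × 77, so the span is exactly 77 full weeks.
Each full week contributes 2 days from the set (Fri, Sat): 77 × 2 = 154.
Total: 154.

154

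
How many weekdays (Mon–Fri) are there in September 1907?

September 1, 1907 is a Sunday.
That's 30 days from start to end, counting both.
30 = 7 × 4 + 2, so there are 4 full weeks plus 2 extra days.
Each full week contributes 5 weekdays (Mon–Fri): 4 × 5 = 20.
The 2 extra days are Sun, Mon — 1 of them qualifies.
Total: 20 + 1 = 21.

21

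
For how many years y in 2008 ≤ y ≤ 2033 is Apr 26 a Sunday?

Day of week of April 26 in each year:
2008: Sat, 2009: Sun ✓, 2010: Mon, 2011: Tue, 2012: Thu, 2013: Fri, 2014: Sat, 2015: Sun ✓, 2016: Tue, 2017: Wed, 2018: Thu, 2019: Fri, 2020: Sun ✓, 2021: Mon, 2022: Tue, 2023: Wed, 2024: Fri, 2025: Sat, 2026: Sun ✓, 2027: Mon, 2028: Wed, 2029: Thu, 2030: Fri, 2031: Sat, 2032: Mon, 2033: Tue
Sundays: 2009, 2015, 2020, 2026.

4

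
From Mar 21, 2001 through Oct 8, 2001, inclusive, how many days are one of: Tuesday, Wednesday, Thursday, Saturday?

115

Mar 21, 2001 is a Wednesday.
That's 202 days from start to end, counting both.
202 = 7 × 28 + 6, so there are 28 full weeks plus 6 extra days.
Each full week contributes 4 days from the set (Tue, Wed, Thu, Sat): 28 × 4 = 112.
The 6 extra days are Wednesday, Thursday, Friday, Saturday, Sunday, Monday — 3 of them qualify.
Total: 112 + 3 = 115.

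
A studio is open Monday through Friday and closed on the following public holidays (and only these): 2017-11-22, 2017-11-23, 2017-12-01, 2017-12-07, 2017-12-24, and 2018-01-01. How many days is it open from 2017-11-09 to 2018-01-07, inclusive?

37

2017-11-09 is a Thursday.
From 2017-11-09 to 2018-01-07 is 60 days inclusive.
60 = 7 × 8 + 4, so there are 8 full weeks plus 4 extra days.
Each full week contributes 5 weekdays (Mon–Fri): 8 × 5 = 40.
The 4 extra days are Thu, Fri, Sat, Sun — 2 of them qualify.
Total: 40 + 2 = 42.
Holidays: 2017-11-22 (Wed); 2017-11-23 (Thu); 2017-12-01 (Fri); 2017-12-07 (Thu); 2017-12-24 (Sun); 2018-01-01 (Mon).
5 of the 6 holidays fall on weekdays; the rest are weekends and were already excluded.
Business days: 42 − 5 = 37.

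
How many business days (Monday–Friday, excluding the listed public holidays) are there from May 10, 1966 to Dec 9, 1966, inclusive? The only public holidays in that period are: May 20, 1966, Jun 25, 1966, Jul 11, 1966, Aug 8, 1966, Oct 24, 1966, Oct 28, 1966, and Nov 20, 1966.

May 10, 1966 is a Tuesday.
That's 214 days from start to end, counting both.
214 = 7 × 30 + 4, so there are 30 full weeks plus 4 extra days.
Each full week contributes 5 weekdays (Mon–Fri): 30 × 5 = 150.
The 4 extra days are Tuesday, Wednesday, Thursday, Friday — 4 of them qualify.
Total: 150 + 4 = 154.
Holidays: May 20, 1966 (Fri); Jun 25, 1966 (Sat); Jul 11, 1966 (Mon); Aug 8, 1966 (Mon); Oct 24, 1966 (Mon); Oct 28, 1966 (Fri); Nov 20, 1966 (Sun).
5 of the 7 holidays fall on weekdays; the rest are weekends and were already excluded.
Business days: 154 − 5 = 149.

149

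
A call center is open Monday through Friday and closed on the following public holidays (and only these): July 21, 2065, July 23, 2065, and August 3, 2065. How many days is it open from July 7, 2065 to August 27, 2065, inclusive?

35 working days

July 7, 2065 is a Tuesday.
From July 7, 2065 to August 27, 2065 is 52 days inclusive.
52 = 7 × 7 + 3, so there are 7 full weeks plus 3 extra days.
Each full week contributes 5 weekdays (Mon–Fri): 7 × 5 = 35.
The 3 extra days are Tuesday, Wednesday, Thursday — 3 of them qualify.
Total: 35 + 3 = 38.
Holidays: July 21, 2065 (Tue); July 23, 2065 (Thu); August 3, 2065 (Mon).
All 3 holidays fall on weekdays, so subtract 3.
Business days: 38 − 3 = 35.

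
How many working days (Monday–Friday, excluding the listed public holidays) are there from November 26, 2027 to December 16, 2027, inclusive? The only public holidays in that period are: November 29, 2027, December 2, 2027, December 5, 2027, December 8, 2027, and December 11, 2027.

12 working days

November 26, 2027 is a Friday.
The range spans 21 days (inclusive of both endpoints).
21 = 7 × 3, so the span is exactly 3 full weeks.
Each full week contributes 5 weekdays (Mon–Fri): 3 × 5 = 15.
Holidays: November 29, 2027 (Mon); December 2, 2027 (Thu); December 5, 2027 (Sun); December 8, 2027 (Wed); December 11, 2027 (Sat).
3 of the 5 holidays fall on weekdays; the rest are weekends and were already excluded.
Business days: 15 − 3 = 12.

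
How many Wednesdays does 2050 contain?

52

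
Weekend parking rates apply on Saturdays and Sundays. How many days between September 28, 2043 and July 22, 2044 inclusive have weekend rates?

September 28, 2043 is a Monday.
The range spans 299 days (inclusive of both endpoints).
299 = 7 × 42 + 5, so there are 42 full weeks plus 5 extra days.
Each full week contributes 2 weekend days (Sat, Sun): 42 × 2 = 84.
The 5 extra days are Mon, Tue, Wed, Thu, Fri — none qualify.
Total: 84 + 0 = 84.

84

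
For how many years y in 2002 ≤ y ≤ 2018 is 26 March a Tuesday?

2

Day of week of March 26 in each year:
2002: Tue ✓, 2003: Wed, 2004: Fri, 2005: Sat, 2006: Sun, 2007: Mon, 2008: Wed, 2009: Thu, 2010: Fri, 2011: Sat, 2012: Mon, 2013: Tue ✓, 2014: Wed, 2015: Thu, 2016: Sat, 2017: Sun, 2018: Mon
Tuesdays: 2002, 2013.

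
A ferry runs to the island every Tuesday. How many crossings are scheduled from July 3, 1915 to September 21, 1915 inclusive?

July 3, 1915 is a Saturday.
That's 81 days from start to end, counting both.
81 = 7 × 11 + 4, so there are 11 full weeks plus 4 extra days.
Each full week contributes one Tuesday: 11 so far.
The 4 extra days are Saturday, Sunday, Monday, Tuesday — 1 of them qualifies.
Total: 11 + 1 = 12.

12 Tuesdays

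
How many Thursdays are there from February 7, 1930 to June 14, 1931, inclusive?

February 7, 1930 is a Friday.
The range spans 493 days (inclusive of both endpoints).
493 = 7 × 70 + 3, so there are 70 full weeks plus 3 extra days.
Each full week contributes one Thursday: 70 so far.
The 3 extra days are Fri, Sat, Sun — none qualify.
Total: 70 + 0 = 70.

70 Thursdays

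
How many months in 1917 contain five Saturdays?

A month has five Saturdays exactly when Saturday falls within its first (length − 28) days.
Jan: 31 days, starts Mon → 5 of Mon, Tue, Wed
Feb: 28 days, starts Thu → 5 of (none)
Mar: 31 days, starts Thu → 5 of Thu, Fri, Sat ✓
Apr: 30 days, starts Sun → 5 of Sun, Mon
May: 31 days, starts Tue → 5 of Tue, Wed, Thu
Jun: 30 days, starts Fri → 5 of Fri, Sat ✓
Jul: 31 days, starts Sun → 5 of Sun, Mon, Tue
Aug: 31 days, starts Wed → 5 of Wed, Thu, Fri
Sep: 30 days, starts Sat → 5 of Sat, Sun ✓
Oct: 31 days, starts Mon → 5 of Mon, Tue, Wed
Nov: 30 days, starts Thu → 5 of Thu, Fri
Dec: 31 days, starts Sat → 5 of Sat, Sun, Mon ✓
Months with five Saturdays: Mar, Jun, Sep, Dec.

4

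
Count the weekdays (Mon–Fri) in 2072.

1 January 2072 is a Friday.
That's 366 days from start to end, counting both.
366 = 7 × 52 + 2, so there are 52 full weeks plus 2 extra days.
Each full week contributes 5 weekdays (Mon–Fri): 52 × 5 = 260.
The 2 extra days are Fri, Sat — 1 of them qualifies.
Total: 260 + 1 = 261.

261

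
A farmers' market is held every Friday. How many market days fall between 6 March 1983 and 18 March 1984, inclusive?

6 March 1983 is a Sunday.
The range spans 379 days (inclusive of both endpoints).
379 = 7 × 54 + 1, so there are 54 full weeks plus 1 extra day.
Each full week contributes one Friday: 54 so far.
The 1 extra day is Sun — none qualify.
Total: 54 + 0 = 54.

54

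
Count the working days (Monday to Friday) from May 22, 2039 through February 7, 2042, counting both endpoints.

710

May 22, 2039 is a Sunday.
The range spans 993 days (inclusive of both endpoints).
993 = 7 × 141 + 6, so there are 141 full weeks plus 6 extra days.
Each full week contributes 5 weekdays (Mon–Fri): 141 × 5 = 705.
The 6 extra days are Sunday, Monday, Tuesday, Wednesday, Thursday, Friday — 5 of them qualify.
Total: 705 + 5 = 710.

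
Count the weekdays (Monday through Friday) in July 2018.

July 1, 2018 is a Sunday.
The range spans 31 days (inclusive of both endpoints).
31 = 7 × 4 + 3, so there are 4 full weeks plus 3 extra days.
Each full week contributes 5 weekdays (Mon–Fri): 4 × 5 = 20.
The 3 extra days are Sun, Mon, Tue — 2 of them qualify.
Total: 20 + 2 = 22.

22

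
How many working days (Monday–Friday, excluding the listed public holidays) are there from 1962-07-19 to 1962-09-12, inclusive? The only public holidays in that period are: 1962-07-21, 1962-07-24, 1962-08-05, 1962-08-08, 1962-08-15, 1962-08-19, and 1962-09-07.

1962-07-19 is a Thursday.
That's 56 days from start to end, counting both.
56 = 7 × 8, so the span is exactly 8 full weeks.
Each full week contributes 5 weekdays (Mon–Fri): 8 × 5 = 40.
Total: 40.
Holidays: 1962-07-21 (Sat); 1962-07-24 (Tue); 1962-08-05 (Sun); 1962-08-08 (Wed); 1962-08-15 (Wed); 1962-08-19 (Sun); 1962-09-07 (Fri).
4 of the 7 holidays fall on weekdays; the rest are weekends and were already excluded.
Business days: 40 − 4 = 36.

36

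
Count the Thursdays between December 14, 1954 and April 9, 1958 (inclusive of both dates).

173

December 14, 1954 is a Tuesday.
From December 14, 1954 to April 9, 1958 is 1213 days inclusive.
1213 = 7 × 173 + 2, so there are 173 full weeks plus 2 extra days.
Each full week contributes one Thursday: 173 so far.
The 2 extra days are Tuesday, Wednesday — none qualify.
Total: 173 + 0 = 173.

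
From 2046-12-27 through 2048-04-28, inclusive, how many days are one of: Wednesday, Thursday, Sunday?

209

2046-12-27 is a Thursday.
From 2046-12-27 to 2048-04-28 is 489 days inclusive.
489 = 7 × 69 + 6, so there are 69 full weeks plus 6 extra days.
Each full week contributes 3 days from the set (Wed, Thu, Sun): 69 × 3 = 207.
The 6 extra days are Thu, Fri, Sat, Sun, Mon, Tue — 2 of them qualify.
Total: 207 + 2 = 209.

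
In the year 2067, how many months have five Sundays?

4

A month has five Sundays exactly when Sunday falls within its first (length − 28) days.
Jan: 31 days, starts Sat → 5 of Sat, Sun, Mon ✓
Feb: 28 days, starts Tue → 5 of (none)
Mar: 31 days, starts Tue → 5 of Tue, Wed, Thu
Apr: 30 days, starts Fri → 5 of Fri, Sat
May: 31 days, starts Sun → 5 of Sun, Mon, Tue ✓
Jun: 30 days, starts Wed → 5 of Wed, Thu
Jul: 31 days, starts Fri → 5 of Fri, Sat, Sun ✓
Aug: 31 days, starts Mon → 5 of Mon, Tue, Wed
Sep: 30 days, starts Thu → 5 of Thu, Fri
Oct: 31 days, starts Sat → 5 of Sat, Sun, Mon ✓
Nov: 30 days, starts Tue → 5 of Tue, Wed
Dec: 31 days, starts Thu → 5 of Thu, Fri, Sat
Months with five Sundays: Jan, May, Jul, Oct.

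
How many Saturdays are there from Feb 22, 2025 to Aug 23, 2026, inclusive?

Feb 22, 2025 is a Saturday.
That's 548 days from start to end, counting both.
548 = 7 × 78 + 2, so there are 78 full weeks plus 2 extra days.
Each full week contributes one Saturday: 78 so far.
The 2 extra days are Saturday, Sunday — 1 of them qualifies.
Total: 78 + 1 = 79.

79 Saturdays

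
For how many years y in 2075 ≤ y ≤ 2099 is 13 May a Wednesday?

Day of week of May 13 in each year:
2075: Mon, 2076: Wed ✓, 2077: Thu, 2078: Fri, 2079: Sat, 2080: Mon, 2081: Tue, 2082: Wed ✓, 2083: Thu, 2084: Sat, 2085: Sun, 2086: Mon, 2087: Tue, 2088: Thu, 2089: Fri, 2090: Sat, 2091: Sun, 2092: Tue, 2093: Wed ✓, 2094: Thu, 2095: Fri, 2096: Sun, 2097: Mon, 2098: Tue, 2099: Wed ✓
Wednesdays: 2076, 2082, 2093, 2099.

4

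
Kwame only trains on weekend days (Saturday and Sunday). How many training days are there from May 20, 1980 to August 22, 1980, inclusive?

26

May 20, 1980 is a Tuesday.
That's 95 days from start to end, counting both.
95 = 7 × 13 + 4, so there are 13 full weeks plus 4 extra days.
Each full week contributes 2 weekend days (Sat, Sun): 13 × 2 = 26.
The 4 extra days are Tuesday, Wednesday, Thursday, Friday — none qualify.
Total: 26 + 0 = 26.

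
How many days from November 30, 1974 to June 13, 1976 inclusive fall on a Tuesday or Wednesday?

160

November 30, 1974 is a Saturday.
That's 562 days from start to end, counting both.
562 = 7 × 80 + 2, so there are 80 full weeks plus 2 extra days.
Each full week contributes 2 days from the set (Tue, Wed): 80 × 2 = 160.
The 2 extra days are Sat, Sun — none qualify.
Total: 160 + 0 = 160.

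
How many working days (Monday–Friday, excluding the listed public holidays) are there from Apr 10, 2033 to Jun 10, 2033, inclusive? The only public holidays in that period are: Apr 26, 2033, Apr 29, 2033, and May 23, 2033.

42

Apr 10, 2033 is a Sunday.
The range spans 62 days (inclusive of both endpoints).
62 = 7 × 8 + 6, so there are 8 full weeks plus 6 extra days.
Each full week contributes 5 weekdays (Mon–Fri): 8 × 5 = 40.
The 6 extra days are Sun, Mon, Tue, Wed, Thu, Fri — 5 of them qualify.
Total: 40 + 5 = 45.
Holidays: Apr 26, 2033 (Tue); Apr 29, 2033 (Fri); May 23, 2033 (Mon).
All 3 holidays fall on weekdays, so subtract 3.
Business days: 45 − 3 = 42.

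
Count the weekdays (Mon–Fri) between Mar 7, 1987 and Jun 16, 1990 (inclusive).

Mar 7, 1987 is a Saturday.
The range spans 1198 days (inclusive of both endpoints).
1198 = 7 × 171 + 1, so there are 171 full weeks plus 1 extra day.
Each full week contributes 5 weekdays (Mon–Fri): 171 × 5 = 855.
The 1 extra day is Saturday — none qualify.
Total: 855 + 0 = 855.

855 weekdays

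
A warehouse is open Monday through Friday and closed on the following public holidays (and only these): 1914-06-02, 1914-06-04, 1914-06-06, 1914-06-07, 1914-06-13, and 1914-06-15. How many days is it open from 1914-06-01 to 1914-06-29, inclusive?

1914-06-01 is a Monday.
That's 29 days from start to end, counting both.
29 = 7 × 4 + 1, so there are 4 full weeks plus 1 extra day.
Each full week contributes 5 weekdays (Mon–Fri): 4 × 5 = 20.
The 1 extra day is Monday — 1 of them qualifies.
Total: 20 + 1 = 21.
Holidays: 1914-06-02 (Tue); 1914-06-04 (Thu); 1914-06-06 (Sat); 1914-06-07 (Sun); 1914-06-13 (Sat); 1914-06-15 (Mon).
3 of the 6 holidays fall on weekdays; the rest are weekends and were already excluded.
Business days: 21 − 3 = 18.

18 business days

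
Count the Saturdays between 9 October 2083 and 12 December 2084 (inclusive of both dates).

62

9 October 2083 is a Saturday.
The range spans 431 days (inclusive of both endpoints).
431 = 7 × 61 + 4, so there are 61 full weeks plus 4 extra days.
Each full week contributes one Saturday: 61 so far.
The 4 extra days are Saturday, Sunday, Monday, Tuesday — 1 of them qualifies.
Total: 61 + 1 = 62.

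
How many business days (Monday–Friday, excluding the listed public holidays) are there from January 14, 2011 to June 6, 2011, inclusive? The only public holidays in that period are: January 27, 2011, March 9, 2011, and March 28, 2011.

99 business days

January 14, 2011 is a Friday.
The range spans 144 days (inclusive of both endpoints).
144 = 7 × 20 + 4, so there are 20 full weeks plus 4 extra days.
Each full week contributes 5 weekdays (Mon–Fri): 20 × 5 = 100.
The 4 extra days are Fri, Sat, Sun, Mon — 2 of them qualify.
Total: 100 + 2 = 102.
Holidays: January 27, 2011 (Thu); March 9, 2011 (Wed); March 28, 2011 (Mon).
All 3 holidays fall on weekdays, so subtract 3.
Business days: 102 − 3 = 99.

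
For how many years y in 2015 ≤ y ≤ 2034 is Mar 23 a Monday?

3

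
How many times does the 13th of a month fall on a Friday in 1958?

1

The 13th falls on a Friday when the month's 13th has weekday Fri.
Jan 13 is Mon; Feb 13 is Thu; Mar 13 is Thu; Apr 13 is Sun; May 13 is Tue; Jun 13 is Fri ✓; Jul 13 is Sun; Aug 13 is Wed; Sep 13 is Sat; Oct 13 is Mon; Nov 13 is Thu; Dec 13 is Sat.
Friday the 13ths: Jun.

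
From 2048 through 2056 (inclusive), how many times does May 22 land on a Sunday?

Day of week of May 22 in each year:
2048: Fri, 2049: Sat, 2050: Sun ✓, 2051: Mon, 2052: Wed, 2053: Thu, 2054: Fri, 2055: Sat, 2056: Mon
Sundays: 2050.

1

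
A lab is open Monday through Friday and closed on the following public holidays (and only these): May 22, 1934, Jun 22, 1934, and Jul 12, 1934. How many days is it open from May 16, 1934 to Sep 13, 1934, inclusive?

84

May 16, 1934 is a Wednesday.
The range spans 121 days (inclusive of both endpoints).
121 = 7 × 17 + 2, so there are 17 full weeks plus 2 extra days.
Each full week contributes 5 weekdays (Mon–Fri): 17 × 5 = 85.
The 2 extra days are Wed, Thu — 2 of them qualify.
Total: 85 + 2 = 87.
Holidays: May 22, 1934 (Tue); Jun 22, 1934 (Fri); Jul 12, 1934 (Thu).
All 3 holidays fall on weekdays, so subtract 3.
Business days: 87 − 3 = 84.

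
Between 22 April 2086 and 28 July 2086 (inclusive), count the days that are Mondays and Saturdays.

22 April 2086 is a Monday.
That's 98 days from start to end, counting both.
98 = 7 × 14, so the span is exactly 14 full weeks.
Each full week contributes 2 days from the set (Mon, Sat): 14 × 2 = 28.
Total: 28.

28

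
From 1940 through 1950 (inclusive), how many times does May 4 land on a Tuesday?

Day of week of May 4 in each year:
1940: Sat, 1941: Sun, 1942: Mon, 1943: Tue ✓, 1944: Thu, 1945: Fri, 1946: Sat, 1947: Sun, 1948: Tue ✓, 1949: Wed, 1950: Thu
Tuesdays: 1943, 1948.

2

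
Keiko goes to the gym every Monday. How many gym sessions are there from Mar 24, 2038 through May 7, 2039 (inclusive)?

58 Mondays

Mar 24, 2038 is a Wednesday.
From Mar 24, 2038 to May 7, 2039 is 410 days inclusive.
410 = 7 × 58 + 4, so there are 58 full weeks plus 4 extra days.
Each full week contributes one Monday: 58 so far.
The 4 extra days are Wed, Thu, Fri, Sat — none qualify.
Total: 58 + 0 = 58.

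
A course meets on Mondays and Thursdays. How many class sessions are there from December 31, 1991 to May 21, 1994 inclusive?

249

December 31, 1991 is a Tuesday.
From December 31, 1991 to May 21, 1994 is 873 days inclusive.
873 = 7 × 124 + 5, so there are 124 full weeks plus 5 extra days.
Each full week contributes 2 days from the set (Mon, Thu): 124 × 2 = 248.
The 5 extra days are Tuesday, Wednesday, Thursday, Friday, Saturday — 1 of them qualifies.
Total: 248 + 1 = 249.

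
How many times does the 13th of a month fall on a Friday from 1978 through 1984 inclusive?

13

Friday-the-13ths by year:
1978: Jan, Oct
1979: Apr, Jul
1980: Jun
1981: Feb, Mar, Nov
1982: Aug
1983: May
1984: Jan, Apr, Jul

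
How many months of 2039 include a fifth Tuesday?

A month has five Tuesdays exactly when Tuesday falls within its first (length − 28) days.
Jan: 31 days, starts Sat → 5 of Sat, Sun, Mon
Feb: 28 days, starts Tue → 5 of (none)
Mar: 31 days, starts Tue → 5 of Tue, Wed, Thu ✓
Apr: 30 days, starts Fri → 5 of Fri, Sat
May: 31 days, starts Sun → 5 of Sun, Mon, Tue ✓
Jun: 30 days, starts Wed → 5 of Wed, Thu
Jul: 31 days, starts Fri → 5 of Fri, Sat, Sun
Aug: 31 days, starts Mon → 5 of Mon, Tue, Wed ✓
Sep: 30 days, starts Thu → 5 of Thu, Fri
Oct: 31 days, starts Sat → 5 of Sat, Sun, Mon
Nov: 30 days, starts Tue → 5 of Tue, Wed ✓
Dec: 31 days, starts Thu → 5 of Thu, Fri, Sat
Months with five Tuesdays: Mar, May, Aug, Nov.

4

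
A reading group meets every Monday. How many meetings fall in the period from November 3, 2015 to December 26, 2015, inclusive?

November 3, 2015 is a Tuesday.
That's 54 days from start to end, counting both.
54 = 7 × 7 + 5, so there are 7 full weeks plus 5 extra days.
Each full week contributes one Monday: 7 so far.
The 5 extra days are Tue, Wed, Thu, Fri, Sat — none qualify.
Total: 7 + 0 = 7.

7 Mondays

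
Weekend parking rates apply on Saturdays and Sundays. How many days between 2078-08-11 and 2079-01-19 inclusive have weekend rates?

46

2078-08-11 is a Thursday.
That's 162 days from start to end, counting both.
162 = 7 × 23 + 1, so there are 23 full weeks plus 1 extra day.
Each full week contributes 2 weekend days (Sat, Sun): 23 × 2 = 46.
The 1 extra day is Thu — none qualify.
Total: 46 + 0 = 46.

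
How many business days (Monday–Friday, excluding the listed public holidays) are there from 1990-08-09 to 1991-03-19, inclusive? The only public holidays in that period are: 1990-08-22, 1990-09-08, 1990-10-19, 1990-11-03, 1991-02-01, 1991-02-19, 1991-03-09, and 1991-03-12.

1990-08-09 is a Thursday.
The range spans 223 days (inclusive of both endpoints).
223 = 7 × 31 + 6, so there are 31 full weeks plus 6 extra days.
Each full week contributes 5 weekdays (Mon–Fri): 31 × 5 = 155.
The 6 extra days are Thu, Fri, Sat, Sun, Mon, Tue — 4 of them qualify.
Total: 155 + 4 = 159.
Holidays: 1990-08-22 (Wed); 1990-09-08 (Sat); 1990-10-19 (Fri); 1990-11-03 (Sat); 1991-02-01 (Fri); 1991-02-19 (Tue); 1991-03-09 (Sat); 1991-03-12 (Tue).
5 of the 8 holidays fall on weekdays; the rest are weekends and were already excluded.
Business days: 159 − 5 = 154.

154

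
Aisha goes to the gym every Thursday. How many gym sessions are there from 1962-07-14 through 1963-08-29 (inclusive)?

1962-07-14 is a Saturday.
From 1962-07-14 to 1963-08-29 is 412 days inclusive.
412 = 7 × 58 + 6, so there are 58 full weeks plus 6 extra days.
Each full week contributes one Thursday: 58 so far.
The 6 extra days are Sat, Sun, Mon, Tue, Wed, Thu — 1 of them qualifies.
Total: 58 + 1 = 59.

59 Thursdays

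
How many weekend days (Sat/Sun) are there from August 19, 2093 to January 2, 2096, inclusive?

August 19, 2093 is a Wednesday.
The range spans 867 days (inclusive of both endpoints).
867 = 7 × 123 + 6, so there are 123 full weeks plus 6 extra days.
Each full week contributes 2 weekend days (Sat, Sun): 123 × 2 = 246.
The 6 extra days are Wednesday, Thursday, Friday, Saturday, Sunday, Monday — 2 of them qualify.
Total: 246 + 2 = 248.

248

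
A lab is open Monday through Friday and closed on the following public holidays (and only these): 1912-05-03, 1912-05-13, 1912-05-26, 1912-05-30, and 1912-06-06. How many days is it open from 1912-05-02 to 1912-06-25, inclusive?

35

1912-05-02 is a Thursday.
The range spans 55 days (inclusive of both endpoints).
55 = 7 × 7 + 6, so there are 7 full weeks plus 6 extra days.
Each full week contributes 5 weekdays (Mon–Fri): 7 × 5 = 35.
The 6 extra days are Thu, Fri, Sat, Sun, Mon, Tue — 4 of them qualify.
Total: 35 + 4 = 39.
Holidays: 1912-05-03 (Fri); 1912-05-13 (Mon); 1912-05-26 (Sun); 1912-05-30 (Thu); 1912-06-06 (Thu).
4 of the 5 holidays fall on weekdays; the rest are weekends and were already excluded.
Business days: 39 − 4 = 35.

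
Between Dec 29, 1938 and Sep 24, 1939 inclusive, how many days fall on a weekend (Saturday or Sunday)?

78

Dec 29, 1938 is a Thursday.
The range spans 270 days (inclusive of both endpoints).
270 = 7 × 38 + 4, so there are 38 full weeks plus 4 extra days.
Each full week contributes 2 weekend days (Sat, Sun): 38 × 2 = 76.
The 4 extra days are Thursday, Friday, Saturday, Sunday — 2 of them qualify.
Total: 76 + 2 = 78.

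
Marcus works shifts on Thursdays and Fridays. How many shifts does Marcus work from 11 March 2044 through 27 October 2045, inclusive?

171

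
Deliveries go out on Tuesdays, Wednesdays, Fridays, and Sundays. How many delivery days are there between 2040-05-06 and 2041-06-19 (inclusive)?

2040-05-06 is a Sunday.
The range spans 410 days (inclusive of both endpoints).
410 = 7 × 58 + 4, so there are 58 full weeks plus 4 extra days.
Each full week contributes 4 days from the set (Tue, Wed, Fri, Sun): 58 × 4 = 232.
The 4 extra days are Sun, Mon, Tue, Wed — 3 of them qualify.
Total: 232 + 3 = 235.

235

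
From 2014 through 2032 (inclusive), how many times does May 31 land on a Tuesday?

Day of week of May 31 in each year:
2014: Sat, 2015: Sun, 2016: Tue ✓, 2017: Wed, 2018: Thu, 2019: Fri, 2020: Sun, 2021: Mon, 2022: Tue ✓, 2023: Wed, 2024: Fri, 2025: Sat, 2026: Sun, 2027: Mon, 2028: Wed, 2029: Thu, 2030: Fri, 2031: Sat, 2032: Mon
Tuesdays: 2016, 2022.

2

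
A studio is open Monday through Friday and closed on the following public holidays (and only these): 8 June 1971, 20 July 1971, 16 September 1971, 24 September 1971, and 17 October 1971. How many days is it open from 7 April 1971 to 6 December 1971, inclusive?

170

7 April 1971 is a Wednesday.
From 7 April 1971 to 6 December 1971 is 244 days inclusive.
244 = 7 × 34 + 6, so there are 34 full weeks plus 6 extra days.
Each full week contributes 5 weekdays (Mon–Fri): 34 × 5 = 170.
The 6 extra days are Wednesday, Thursday, Friday, Saturday, Sunday, Monday — 4 of them qualify.
Total: 170 + 4 = 174.
Holidays: 8 June 1971 (Tue); 20 July 1971 (Tue); 16 September 1971 (Thu); 24 September 1971 (Fri); 17 October 1971 (Sun).
4 of the 5 holidays fall on weekdays; the rest are weekends and were already excluded.
Business days: 174 − 4 = 170.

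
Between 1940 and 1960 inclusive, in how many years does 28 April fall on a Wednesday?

Day of week of April 28 in each year:
1940: Sun, 1941: Mon, 1942: Tue, 1943: Wed ✓, 1944: Fri, 1945: Sat, 1946: Sun, 1947: Mon, 1948: Wed ✓, 1949: Thu, 1950: Fri, 1951: Sat, 1952: Mon, 1953: Tue, 1954: Wed ✓, 1955: Thu, 1956: Sat, 1957: Sun, 1958: Mon, 1959: Tue, 1960: Thu
Wednesdays: 1943, 1948, 1954.

3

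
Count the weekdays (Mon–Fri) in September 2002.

2002-09-01 is a Sunday.
That's 30 days from start to end, counting both.
30 = 7 × 4 + 2, so there are 4 full weeks plus 2 extra days.
Each full week contributes 5 weekdays (Mon–Fri): 4 × 5 = 20.
The 2 extra days are Sunday, Monday — 1 of them qualifies.
Total: 20 + 1 = 21.

21 weekdays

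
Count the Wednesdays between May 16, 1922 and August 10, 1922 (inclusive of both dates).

13

May 16, 1922 is a Tuesday.
That's 87 days from start to end, counting both.
87 = 7 × 12 + 3, so there are 12 full weeks plus 3 extra days.
Each full week contributes one Wednesday: 12 so far.
The 3 extra days are Tue, Wed, Thu — 1 of them qualifies.
Total: 12 + 1 = 13.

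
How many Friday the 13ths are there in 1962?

The 13th falls on a Friday when the month's 13th has weekday Fri.
Jan 13 is Sat; Feb 13 is Tue; Mar 13 is Tue; Apr 13 is Fri ✓; May 13 is Sun; Jun 13 is Wed; Jul 13 is Fri ✓; Aug 13 is Mon; Sep 13 is Thu; Oct 13 is Sat; Nov 13 is Tue; Dec 13 is Thu.
Friday the 13ths: Apr, Jul.

2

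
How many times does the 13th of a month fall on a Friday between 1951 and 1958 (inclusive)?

Friday-the-13ths by year:
1951: Apr, Jul
1952: Jun
1953: Feb, Mar, Nov
1954: Aug
1955: May
1956: Jan, Apr, Jul
1957: Sep, Dec
1958: Jun

14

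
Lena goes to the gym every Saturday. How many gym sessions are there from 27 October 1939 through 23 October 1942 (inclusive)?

156

27 October 1939 is a Friday.
That's 1093 days from start to end, counting both.
1093 = 7 × 156 + 1, so there are 156 full weeks plus 1 extra day.
Each full week contributes one Saturday: 156 so far.
The 1 extra day is Friday — none qualify.
Total: 156 + 0 = 156.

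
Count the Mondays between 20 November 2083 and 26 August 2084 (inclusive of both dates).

20 November 2083 is a Saturday.
That's 281 days from start to end, counting both.
281 = 7 × 40 + 1, so there are 40 full weeks plus 1 extra day.
Each full week contributes one Monday: 40 so far.
The 1 extra day is Saturday — none qualify.
Total: 40 + 0 = 40.

40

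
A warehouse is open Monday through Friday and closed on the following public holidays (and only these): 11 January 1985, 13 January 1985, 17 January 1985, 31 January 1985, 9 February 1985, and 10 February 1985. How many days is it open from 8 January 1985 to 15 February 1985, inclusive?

26

8 January 1985 is a Tuesday.
That's 39 days from start to end, counting both.
39 = 7 × 5 + 4, so there are 5 full weeks plus 4 extra days.
Each full week contributes 5 weekdays (Mon–Fri): 5 × 5 = 25.
The 4 extra days are Tuesday, Wednesday, Thursday, Friday — 4 of them qualify.
Total: 25 + 4 = 29.
Holidays: 11 January 1985 (Fri); 13 January 1985 (Sun); 17 January 1985 (Thu); 31 January 1985 (Thu); 9 February 1985 (Sat); 10 February 1985 (Sun).
3 of the 6 holidays fall on weekdays; the rest are weekends and were already excluded.
Business days: 29 − 3 = 26.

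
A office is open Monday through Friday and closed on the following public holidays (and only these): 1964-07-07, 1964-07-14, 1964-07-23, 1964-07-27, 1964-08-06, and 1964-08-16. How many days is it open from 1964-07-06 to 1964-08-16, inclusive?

1964-07-06 is a Monday.
The range spans 42 days (inclusive of both endpoints).
42 = 7 × 6, so the span is exactly 6 full weeks.
Each full week contributes 5 weekdays (Mon–Fri): 6 × 5 = 30.
Holidays: 1964-07-07 (Tue); 1964-07-14 (Tue); 1964-07-23 (Thu); 1964-07-27 (Mon); 1964-08-06 (Thu); 1964-08-16 (Sun).
5 of the 6 holidays fall on weekdays; the rest are weekends and were already excluded.
Business days: 30 − 5 = 25.

25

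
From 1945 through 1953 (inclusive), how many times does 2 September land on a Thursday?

1

Day of week of September 2 in each year:
1945: Sun, 1946: Mon, 1947: Tue, 1948: Thu ✓, 1949: Fri, 1950: Sat, 1951: Sun, 1952: Tue, 1953: Wed
Thursdays: 1948.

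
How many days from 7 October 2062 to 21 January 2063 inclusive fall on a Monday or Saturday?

31

7 October 2062 is a Saturday.
That's 107 days from start to end, counting both.
107 = 7 × 15 + 2, so there are 15 full weeks plus 2 extra days.
Each full week contributes 2 days from the set (Mon, Sat): 15 × 2 = 30.
The 2 extra days are Sat, Sun — 1 of them qualifies.
Total: 30 + 1 = 31.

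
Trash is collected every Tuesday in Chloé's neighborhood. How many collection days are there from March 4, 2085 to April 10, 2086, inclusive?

58

March 4, 2085 is a Sunday.
From March 4, 2085 to April 10, 2086 is 403 days inclusive.
403 = 7 × 57 + 4, so there are 57 full weeks plus 4 extra days.
Each full week contributes one Tuesday: 57 so far.
The 4 extra days are Sun, Mon, Tue, Wed — 1 of them qualifies.
Total: 57 + 1 = 58.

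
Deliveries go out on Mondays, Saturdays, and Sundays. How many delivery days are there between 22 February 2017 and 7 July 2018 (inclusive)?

22 February 2017 is a Wednesday.
From 22 February 2017 to 7 July 2018 is 501 days inclusive.
501 = 7 × 71 + 4, so there are 71 full weeks plus 4 extra days.
Each full week contributes 3 days from the set (Mon, Sat, Sun): 71 × 3 = 213.
The 4 extra days are Wednesday, Thursday, Friday, Saturday — 1 of them qualifies.
Total: 213 + 1 = 214.

214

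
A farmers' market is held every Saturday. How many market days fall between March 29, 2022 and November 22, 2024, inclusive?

138 Saturdays

March 29, 2022 is a Tuesday.
The range spans 970 days (inclusive of both endpoints).
970 = 7 × 138 + 4, so there are 138 full weeks plus 4 extra days.
Each full week contributes one Saturday: 138 so far.
The 4 extra days are Tuesday, Wednesday, Thursday, Friday — none qualify.
Total: 138 + 0 = 138.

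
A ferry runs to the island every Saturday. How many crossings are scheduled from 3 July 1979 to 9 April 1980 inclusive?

3 July 1979 is a Tuesday.
The range spans 282 days (inclusive of both endpoints).
282 = 7 × 40 + 2, so there are 40 full weeks plus 2 extra days.
Each full week contributes one Saturday: 40 so far.
The 2 extra days are Tue, Wed — none qualify.
Total: 40 + 0 = 40.

40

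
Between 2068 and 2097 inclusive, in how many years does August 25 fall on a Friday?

Day of week of August 25 in each year:
2068: Sat, 2069: Sun, 2070: Mon, 2071: Tue, 2072: Thu, 2073: Fri ✓, 2074: Sat, 2075: Sun, 2076: Tue, 2077: Wed, 2078: Thu, 2079: Fri ✓, 2080: Sun, 2081: Mon, 2082: Tue, 2083: Wed, 2084: Fri ✓, 2085: Sat, 2086: Sun, 2087: Mon, 2088: Wed, 2089: Thu, 2090: Fri ✓, 2091: Sat, 2092: Mon, 2093: Tue, 2094: Wed, 2095: Thu, 2096: Sat, 2097: Sun
Fridays: 2073, 2079, 2084, 2090.

4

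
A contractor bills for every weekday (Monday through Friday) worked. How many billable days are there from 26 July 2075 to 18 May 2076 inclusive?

26 July 2075 is a Friday.
That's 298 days from start to end, counting both.
298 = 7 × 42 + 4, so there are 42 full weeks plus 4 extra days.
Each full week contributes 5 weekdays (Mon–Fri): 42 × 5 = 210.
The 4 extra days are Fri, Sat, Sun, Mon — 2 of them qualify.
Total: 210 + 2 = 212.

212 weekdays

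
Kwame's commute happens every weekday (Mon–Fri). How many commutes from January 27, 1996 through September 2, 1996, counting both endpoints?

156

January 27, 1996 is a Saturday.
That's 220 days from start to end, counting both.
220 = 7 × 31 + 3, so there are 31 full weeks plus 3 extra days.
Each full week contributes 5 weekdays (Mon–Fri): 31 × 5 = 155.
The 3 extra days are Sat, Sun, Mon — 1 of them qualifies.
Total: 155 + 1 = 156.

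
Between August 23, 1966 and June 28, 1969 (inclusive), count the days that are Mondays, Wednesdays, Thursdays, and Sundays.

594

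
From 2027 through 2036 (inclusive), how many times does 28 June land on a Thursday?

Day of week of June 28 in each year:
2027: Mon, 2028: Wed, 2029: Thu ✓, 2030: Fri, 2031: Sat, 2032: Mon, 2033: Tue, 2034: Wed, 2035: Thu ✓, 2036: Sat
Thursdays: 2029, 2035.

2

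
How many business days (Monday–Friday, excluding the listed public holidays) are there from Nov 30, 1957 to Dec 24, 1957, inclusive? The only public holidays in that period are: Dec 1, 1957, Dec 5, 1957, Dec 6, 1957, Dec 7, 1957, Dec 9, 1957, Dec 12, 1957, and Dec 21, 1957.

Nov 30, 1957 is a Saturday.
From Nov 30, 1957 to Dec 24, 1957 is 25 days inclusive.
25 = 7 × 3 + 4, so there are 3 full weeks plus 4 extra days.
Each full week contributes 5 weekdays (Mon–Fri): 3 × 5 = 15.
The 4 extra days are Sat, Sun, Mon, Tue — 2 of them qualify.
Total: 15 + 2 = 17.
Holidays: Dec 1, 1957 (Sun); Dec 5, 1957 (Thu); Dec 6, 1957 (Fri); Dec 7, 1957 (Sat); Dec 9, 1957 (Mon); Dec 12, 1957 (Thu); Dec 21, 1957 (Sat).
4 of the 7 holidays fall on weekdays; the rest are weekends and were already excluded.
Business days: 17 − 4 = 13.

13 business days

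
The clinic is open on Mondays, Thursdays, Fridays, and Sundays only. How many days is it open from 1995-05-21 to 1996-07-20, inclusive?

244

1995-05-21 is a Sunday.
That's 427 days from start to end, counting both.
427 = 7 × 61, so the span is exactly 61 full weeks.
Each full week contributes 4 days from the set (Mon, Thu, Fri, Sun): 61 × 4 = 244.
Total: 244.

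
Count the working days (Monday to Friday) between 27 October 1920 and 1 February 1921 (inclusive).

27 October 1920 is a Wednesday.
From 27 October 1920 to 1 February 1921 is 98 days inclusive.
98 = 7 × 14, so the span is exactly 14 full weeks.
Each full week contributes 5 weekdays (Mon–Fri): 14 × 5 = 70.
Total: 70.

70 weekdays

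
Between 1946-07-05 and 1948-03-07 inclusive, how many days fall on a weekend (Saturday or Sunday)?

176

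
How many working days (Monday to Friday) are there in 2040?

2040-01-01 is a Sunday.
That's 366 days from start to end, counting both.
366 = 7 × 52 + 2, so there are 52 full weeks plus 2 extra days.
Each full week contributes 5 weekdays (Mon–Fri): 52 × 5 = 260.
The 2 extra days are Sun, Mon — 1 of them qualifies.
Total: 260 + 1 = 261.

261 weekdays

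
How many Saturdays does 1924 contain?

January 1, 1924 is a Tuesday.
The range spans 366 days (inclusive of both endpoints).
366 = 7 × 52 + 2, so there are 52 full weeks plus 2 extra days.
Each full week contributes one Saturday: 52 so far.
The 2 extra days are Tue, Wed — none qualify.
Total: 52 + 0 = 52.

52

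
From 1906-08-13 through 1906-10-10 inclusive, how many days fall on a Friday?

1906-08-13 is a Monday.
That's 59 days from start to end, counting both.
59 = 7 × 8 + 3, so there are 8 full weeks plus 3 extra days.
Each full week contributes one Friday: 8 so far.
The 3 extra days are Monday, Tuesday, Wednesday — none qualify.
Total: 8 + 0 = 8.

8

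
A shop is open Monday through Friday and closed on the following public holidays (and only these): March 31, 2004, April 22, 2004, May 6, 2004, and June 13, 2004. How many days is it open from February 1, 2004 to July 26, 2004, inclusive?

February 1, 2004 is a Sunday.
The range spans 177 days (inclusive of both endpoints).
177 = 7 × 25 + 2, so there are 25 full weeks plus 2 extra days.
Each full week contributes 5 weekdays (Mon–Fri): 25 × 5 = 125.
The 2 extra days are Sun, Mon — 1 of them qualifies.
Total: 125 + 1 = 126.
Holidays: March 31, 2004 (Wed); April 22, 2004 (Thu); May 6, 2004 (Thu); June 13, 2004 (Sun).
3 of the 4 holidays fall on weekdays; the rest are weekends and were already excluded.
Business days: 126 − 3 = 123.

123 working days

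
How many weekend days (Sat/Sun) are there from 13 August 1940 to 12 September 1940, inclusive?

13 August 1940 is a Tuesday.
That's 31 days from start to end, counting both.
31 = 7 × 4 + 3, so there are 4 full weeks plus 3 extra days.
Each full week contributes 2 weekend days (Sat, Sun): 4 × 2 = 8.
The 3 extra days are Tue, Wed, Thu — none qualify.
Total: 8 + 0 = 8.

8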